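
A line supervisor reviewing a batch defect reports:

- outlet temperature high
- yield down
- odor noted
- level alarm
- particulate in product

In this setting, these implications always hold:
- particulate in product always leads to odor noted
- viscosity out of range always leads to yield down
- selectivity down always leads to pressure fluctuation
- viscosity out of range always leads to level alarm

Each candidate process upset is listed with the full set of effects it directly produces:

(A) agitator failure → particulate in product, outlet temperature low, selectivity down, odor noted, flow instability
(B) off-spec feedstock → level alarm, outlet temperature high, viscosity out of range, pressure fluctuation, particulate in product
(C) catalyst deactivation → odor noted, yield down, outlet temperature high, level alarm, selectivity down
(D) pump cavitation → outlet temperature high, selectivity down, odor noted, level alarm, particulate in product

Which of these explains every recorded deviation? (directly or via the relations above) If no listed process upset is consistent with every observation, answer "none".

B

For each candidate, compare predicted effects to what was observed:
(A) agitator failure — outlet temperature high -; yield down -; odor noted +; level alarm -; particulate in product +
(B) off-spec feedstock — accounts for every observation (yield down by viscosity out of range → yield down)
(C) catalyst deactivation — does not account for particulate in product
(D) pump cavitation — outlet temperature high +; yield down -; odor noted +; level alarm +; particulate in product +
(B) alone accounts for all the evidence.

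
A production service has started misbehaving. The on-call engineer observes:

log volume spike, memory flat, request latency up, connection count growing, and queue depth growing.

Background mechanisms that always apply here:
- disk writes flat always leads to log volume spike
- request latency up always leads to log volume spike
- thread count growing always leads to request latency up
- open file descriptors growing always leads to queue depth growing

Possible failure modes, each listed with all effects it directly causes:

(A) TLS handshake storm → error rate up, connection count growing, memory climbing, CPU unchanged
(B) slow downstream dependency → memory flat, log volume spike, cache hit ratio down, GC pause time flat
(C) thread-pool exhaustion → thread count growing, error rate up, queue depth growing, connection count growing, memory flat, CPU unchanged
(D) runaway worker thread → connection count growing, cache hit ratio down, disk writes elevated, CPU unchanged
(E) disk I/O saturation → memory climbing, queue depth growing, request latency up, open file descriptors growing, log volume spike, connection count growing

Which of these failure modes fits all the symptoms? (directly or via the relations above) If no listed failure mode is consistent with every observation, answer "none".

For each candidate, compare predicted effects to what was observed:
(A) TLS handshake storm — log volume spike NO; memory flat NO; request latency up NO; connection count growing yes; queue depth growing NO
(B) slow downstream dependency — log volume spike yes; memory flat yes; request latency up NO; connection count growing NO; queue depth growing NO
(C) thread-pool exhaustion — accounts for every observation (log volume spike through thread count growing → request latency up → log volume spike)
(D) runaway worker thread — does not account for log volume spike, memory flat, request latency up, queue depth growing
(E) disk I/O saturation — fails on memory flat (predicts memory climbing, not memory flat)
(C) is the only candidate with no mismatches.

C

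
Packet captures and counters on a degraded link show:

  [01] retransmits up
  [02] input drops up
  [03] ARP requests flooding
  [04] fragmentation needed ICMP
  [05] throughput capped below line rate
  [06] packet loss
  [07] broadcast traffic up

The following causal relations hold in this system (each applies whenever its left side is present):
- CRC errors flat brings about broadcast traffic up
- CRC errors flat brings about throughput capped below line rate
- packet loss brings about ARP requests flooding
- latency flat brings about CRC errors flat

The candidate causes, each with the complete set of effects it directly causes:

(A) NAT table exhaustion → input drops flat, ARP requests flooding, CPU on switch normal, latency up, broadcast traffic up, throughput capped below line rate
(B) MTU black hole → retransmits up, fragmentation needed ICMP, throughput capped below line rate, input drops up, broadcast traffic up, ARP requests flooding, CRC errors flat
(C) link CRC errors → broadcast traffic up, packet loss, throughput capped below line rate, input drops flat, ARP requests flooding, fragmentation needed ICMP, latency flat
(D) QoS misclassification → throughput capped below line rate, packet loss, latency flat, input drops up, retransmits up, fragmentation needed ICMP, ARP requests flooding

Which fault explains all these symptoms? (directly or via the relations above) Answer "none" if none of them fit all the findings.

Per-candidate check:
(A) NAT table exhaustion — retransmits up -; input drops up -; ARP requests flooding +; fragmentation needed ICMP -; throughput capped below line rate +; packet loss -; broadcast traffic up +
(B) MTU black hole — does not account for packet loss
(C) link CRC errors — retransmits up -; input drops up -; ARP requests flooding +; fragmentation needed ICMP +; throughput capped below line rate +; packet loss +; broadcast traffic up +
(D) QoS misclassification — retransmits up +; input drops up +; ARP requests flooding +; fragmentation needed ICMP +; throughput capped below line rate +; packet loss +; broadcast traffic up + (by latency flat → CRC errors flat → broadcast traffic up)
Only (D) is consistent with every observation.

D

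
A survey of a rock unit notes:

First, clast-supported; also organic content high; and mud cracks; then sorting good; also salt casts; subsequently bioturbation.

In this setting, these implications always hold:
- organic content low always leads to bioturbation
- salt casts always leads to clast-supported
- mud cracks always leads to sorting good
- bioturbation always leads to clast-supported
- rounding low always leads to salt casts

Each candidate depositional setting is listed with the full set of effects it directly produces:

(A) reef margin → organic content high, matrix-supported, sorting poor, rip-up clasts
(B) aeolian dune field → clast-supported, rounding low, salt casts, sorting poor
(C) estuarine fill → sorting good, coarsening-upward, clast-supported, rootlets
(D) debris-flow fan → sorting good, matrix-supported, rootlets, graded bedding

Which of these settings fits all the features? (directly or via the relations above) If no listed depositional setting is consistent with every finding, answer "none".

For each candidate, compare predicted effects to what was observed:
(A) reef margin — fails on clast-supported, mud cracks, sorting good, salt casts, bioturbation (predicts matrix-supported, not clast-supported; predicts sorting poor, not sorting good)
(B) aeolian dune field — clast-supported yes; organic content high NO; mud cracks NO; sorting good NO; salt casts yes; bioturbation NO
(C) estuarine fill — does not account for organic content high, mud cracks, salt casts, bioturbation
(D) debris-flow fan — clast-supported NO; organic content high NO; mud cracks NO; sorting good yes; salt casts NO; bioturbation NO
None of the listed candidates fits everything.

none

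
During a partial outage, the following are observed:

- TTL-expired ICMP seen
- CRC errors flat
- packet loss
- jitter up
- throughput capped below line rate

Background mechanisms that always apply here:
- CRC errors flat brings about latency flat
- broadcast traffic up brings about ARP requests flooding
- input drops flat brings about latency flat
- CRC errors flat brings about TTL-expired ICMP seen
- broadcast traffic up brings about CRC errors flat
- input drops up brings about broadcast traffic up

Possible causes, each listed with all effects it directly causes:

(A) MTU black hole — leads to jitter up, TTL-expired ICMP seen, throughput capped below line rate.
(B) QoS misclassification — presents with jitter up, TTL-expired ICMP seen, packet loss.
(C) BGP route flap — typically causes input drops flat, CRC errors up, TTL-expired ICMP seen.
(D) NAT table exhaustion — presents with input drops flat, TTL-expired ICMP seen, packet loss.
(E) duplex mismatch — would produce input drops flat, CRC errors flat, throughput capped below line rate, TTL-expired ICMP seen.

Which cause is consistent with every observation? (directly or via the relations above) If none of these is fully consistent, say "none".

Per-candidate check:
(A) MTU black hole — does not account for CRC errors flat, packet loss
(B) QoS misclassification — does not account for CRC errors flat, throughput capped below line rate
(C) BGP route flap — fails on CRC errors flat, packet loss, jitter up, throughput capped below line rate (predicts CRC errors up, not CRC errors flat)
(D) NAT table exhaustion — does not account for CRC errors flat, jitter up, throughput capped below line rate
(E) duplex mismatch — does not account for packet loss, jitter up
Every candidate fails on at least one observation.

none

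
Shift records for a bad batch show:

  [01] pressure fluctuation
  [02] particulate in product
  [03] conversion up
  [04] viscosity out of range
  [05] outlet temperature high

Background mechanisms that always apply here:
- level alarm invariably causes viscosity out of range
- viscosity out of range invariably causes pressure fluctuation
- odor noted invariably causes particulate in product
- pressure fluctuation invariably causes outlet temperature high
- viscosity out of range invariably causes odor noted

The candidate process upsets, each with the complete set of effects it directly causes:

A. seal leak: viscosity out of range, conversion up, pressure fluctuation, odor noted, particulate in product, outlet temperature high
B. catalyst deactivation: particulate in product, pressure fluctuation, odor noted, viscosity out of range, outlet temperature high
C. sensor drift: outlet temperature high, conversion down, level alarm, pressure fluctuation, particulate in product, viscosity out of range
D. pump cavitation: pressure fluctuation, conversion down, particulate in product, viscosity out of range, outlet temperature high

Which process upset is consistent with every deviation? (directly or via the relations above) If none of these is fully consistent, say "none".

Per-candidate check:
(A) seal leak — pressure fluctuation ✓; particulate in product ✓; conversion up ✓; viscosity out of range ✓; outlet temperature high ✓
(B) catalyst deactivation — pressure fluctuation ✓; particulate in product ✓; conversion up ✗; viscosity out of range ✓; outlet temperature high ✓
(C) sensor drift — fails on conversion up (predicts conversion down, not conversion up)
(D) pump cavitation — pressure fluctuation ✓; particulate in product ✓; conversion up ✗; viscosity out of range ✓; outlet temperature high ✓
(A) alone accounts for all the evidence.

A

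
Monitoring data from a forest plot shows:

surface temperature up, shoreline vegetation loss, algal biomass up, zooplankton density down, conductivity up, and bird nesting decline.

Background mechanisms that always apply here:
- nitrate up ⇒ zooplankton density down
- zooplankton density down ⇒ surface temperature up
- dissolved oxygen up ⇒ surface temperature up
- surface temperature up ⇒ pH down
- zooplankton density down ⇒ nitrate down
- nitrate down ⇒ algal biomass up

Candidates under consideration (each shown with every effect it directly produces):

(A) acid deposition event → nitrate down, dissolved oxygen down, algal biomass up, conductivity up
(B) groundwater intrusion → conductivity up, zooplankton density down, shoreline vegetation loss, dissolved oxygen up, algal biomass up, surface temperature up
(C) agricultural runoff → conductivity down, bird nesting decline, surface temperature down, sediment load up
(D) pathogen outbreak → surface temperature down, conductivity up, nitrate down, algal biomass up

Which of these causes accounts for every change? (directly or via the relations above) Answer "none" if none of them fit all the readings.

Per-candidate check:
(A) acid deposition event — surface temperature up -; shoreline vegetation loss -; algal biomass up +; zooplankton density down -; conductivity up +; bird nesting decline -
(B) groundwater intrusion — surface temperature up +; shoreline vegetation loss +; algal biomass up +; zooplankton density down +; conductivity up +; bird nesting decline -
(C) agricultural runoff — surface temperature up -; shoreline vegetation loss -; algal biomass up -; zooplankton density down -; conductivity up -; bird nesting decline +
(D) pathogen outbreak — fails on surface temperature up, shoreline vegetation loss, zooplankton density down, bird nesting decline (predicts surface temperature down, not surface temperature up)
No candidate is consistent with all observations.

none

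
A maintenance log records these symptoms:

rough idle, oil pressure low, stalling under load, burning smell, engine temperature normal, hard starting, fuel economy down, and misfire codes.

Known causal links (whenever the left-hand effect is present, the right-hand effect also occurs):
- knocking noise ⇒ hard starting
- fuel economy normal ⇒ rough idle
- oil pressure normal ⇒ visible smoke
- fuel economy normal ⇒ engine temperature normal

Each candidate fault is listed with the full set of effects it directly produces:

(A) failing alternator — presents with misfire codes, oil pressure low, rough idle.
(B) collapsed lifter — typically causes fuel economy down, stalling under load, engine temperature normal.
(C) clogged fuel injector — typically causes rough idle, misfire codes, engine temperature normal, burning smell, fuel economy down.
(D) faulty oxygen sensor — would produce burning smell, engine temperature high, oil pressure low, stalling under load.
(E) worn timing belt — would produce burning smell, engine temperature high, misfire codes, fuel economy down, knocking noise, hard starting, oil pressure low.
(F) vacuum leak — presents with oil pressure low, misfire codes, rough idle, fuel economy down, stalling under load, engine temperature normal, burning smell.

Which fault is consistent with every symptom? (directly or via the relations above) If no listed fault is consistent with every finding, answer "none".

For each candidate, compare predicted effects to what was observed:
(A) failing alternator — rough idle +; oil pressure low +; stalling under load -; burning smell -; engine temperature normal -; hard starting -; fuel economy down -; misfire codes +
(B) collapsed lifter — rough idle -; oil pressure low -; stalling under load +; burning smell -; engine temperature normal +; hard starting -; fuel economy down +; misfire codes -
(C) clogged fuel injector — does not account for oil pressure low, stalling under load, hard starting
(D) faulty oxygen sensor — fails on rough idle, engine temperature normal, hard starting, fuel economy down, misfire codes (predicts engine temperature high, not engine temperature normal)
(E) worn timing belt — rough idle -; oil pressure low +; stalling under load -; burning smell +; engine temperature normal -; hard starting +; fuel economy down +; misfire codes +
(F) vacuum leak — does not account for hard starting
No candidate is consistent with all observations.

none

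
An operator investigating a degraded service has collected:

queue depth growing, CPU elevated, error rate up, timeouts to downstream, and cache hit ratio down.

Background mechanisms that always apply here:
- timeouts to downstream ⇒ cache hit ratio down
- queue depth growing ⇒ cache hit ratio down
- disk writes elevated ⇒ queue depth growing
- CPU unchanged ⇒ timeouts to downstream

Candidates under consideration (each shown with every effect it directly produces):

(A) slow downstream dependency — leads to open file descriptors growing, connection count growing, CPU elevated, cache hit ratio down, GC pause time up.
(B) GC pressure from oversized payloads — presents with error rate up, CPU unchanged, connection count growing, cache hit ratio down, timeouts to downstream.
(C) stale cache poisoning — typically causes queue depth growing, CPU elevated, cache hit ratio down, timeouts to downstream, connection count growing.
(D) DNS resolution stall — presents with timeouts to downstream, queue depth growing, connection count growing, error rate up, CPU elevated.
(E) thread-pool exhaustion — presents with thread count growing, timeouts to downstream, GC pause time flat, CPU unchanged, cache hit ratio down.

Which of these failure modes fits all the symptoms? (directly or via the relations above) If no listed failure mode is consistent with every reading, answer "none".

D

For each candidate, compare predicted effects to what was observed:
(A) slow downstream dependency — queue depth growing miss; CPU elevated match; error rate up miss; timeouts to downstream miss; cache hit ratio down match
(B) GC pressure from oversized payloads — fails on queue depth growing, CPU elevated (predicts CPU unchanged, not CPU elevated)
(C) stale cache poisoning — does not account for error rate up
(D) DNS resolution stall — queue depth growing match; CPU elevated match; error rate up match; timeouts to downstream match; cache hit ratio down match (through timeouts to downstream → cache hit ratio down)
(E) thread-pool exhaustion — queue depth growing miss; CPU elevated miss; error rate up miss; timeouts to downstream match; cache hit ratio down match
(D) is the only candidate with no mismatches.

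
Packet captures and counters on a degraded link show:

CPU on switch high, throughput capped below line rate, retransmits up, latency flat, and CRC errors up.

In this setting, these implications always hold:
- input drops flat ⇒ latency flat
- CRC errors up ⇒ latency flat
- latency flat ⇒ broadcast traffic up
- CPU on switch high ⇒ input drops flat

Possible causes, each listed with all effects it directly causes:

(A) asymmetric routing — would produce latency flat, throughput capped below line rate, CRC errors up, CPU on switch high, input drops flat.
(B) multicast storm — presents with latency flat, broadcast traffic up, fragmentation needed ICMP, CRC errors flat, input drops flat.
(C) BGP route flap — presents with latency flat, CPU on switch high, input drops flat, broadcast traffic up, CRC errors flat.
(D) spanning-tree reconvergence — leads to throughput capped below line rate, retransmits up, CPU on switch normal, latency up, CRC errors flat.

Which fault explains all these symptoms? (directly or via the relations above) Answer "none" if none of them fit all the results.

Testing each hypothesis:
(A) asymmetric routing — does not account for retransmits up
(B) multicast storm — CPU on switch high miss; throughput capped below line rate miss; retransmits up miss; latency flat match; CRC errors up miss
(C) BGP route flap — fails on throughput capped below line rate, retransmits up, CRC errors up (predicts CRC errors flat, not CRC errors up)
(D) spanning-tree reconvergence — CPU on switch high miss; throughput capped below line rate match; retransmits up match; latency flat miss; CRC errors up miss
None of the listed candidates fits everything.

none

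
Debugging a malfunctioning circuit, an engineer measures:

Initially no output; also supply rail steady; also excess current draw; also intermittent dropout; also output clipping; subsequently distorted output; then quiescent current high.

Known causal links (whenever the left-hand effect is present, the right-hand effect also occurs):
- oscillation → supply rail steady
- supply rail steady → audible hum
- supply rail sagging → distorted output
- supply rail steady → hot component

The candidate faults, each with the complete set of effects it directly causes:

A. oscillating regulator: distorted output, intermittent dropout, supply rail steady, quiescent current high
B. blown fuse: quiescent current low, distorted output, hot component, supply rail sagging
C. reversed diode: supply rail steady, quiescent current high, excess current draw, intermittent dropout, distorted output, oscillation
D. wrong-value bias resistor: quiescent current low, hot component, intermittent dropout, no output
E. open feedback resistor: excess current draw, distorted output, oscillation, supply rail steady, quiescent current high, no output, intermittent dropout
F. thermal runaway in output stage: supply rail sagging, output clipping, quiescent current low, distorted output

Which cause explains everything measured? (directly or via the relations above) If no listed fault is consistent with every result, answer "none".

none

Checking each candidate against the observations:
(A) oscillating regulator — no output -; supply rail steady +; excess current draw -; intermittent dropout +; output clipping -; distorted output +; quiescent current high +
(B) blown fuse — fails on no output, supply rail steady, excess current draw, intermittent dropout, output clipping, quiescent current high (predicts supply rail sagging, not supply rail steady; predicts quiescent current low, not quiescent current high)
(C) reversed diode — no output -; supply rail steady +; excess current draw +; intermittent dropout +; output clipping -; distorted output +; quiescent current high +
(D) wrong-value bias resistor — fails on supply rail steady, excess current draw, output clipping, distorted output, quiescent current high (predicts quiescent current low, not quiescent current high)
(E) open feedback resistor — no output +; supply rail steady +; excess current draw +; intermittent dropout +; output clipping -; distorted output +; quiescent current high +
(F) thermal runaway in output stage — no output -; supply rail steady -; excess current draw -; intermittent dropout -; output clipping +; distorted output +; quiescent current high -
Every candidate fails on at least one observation.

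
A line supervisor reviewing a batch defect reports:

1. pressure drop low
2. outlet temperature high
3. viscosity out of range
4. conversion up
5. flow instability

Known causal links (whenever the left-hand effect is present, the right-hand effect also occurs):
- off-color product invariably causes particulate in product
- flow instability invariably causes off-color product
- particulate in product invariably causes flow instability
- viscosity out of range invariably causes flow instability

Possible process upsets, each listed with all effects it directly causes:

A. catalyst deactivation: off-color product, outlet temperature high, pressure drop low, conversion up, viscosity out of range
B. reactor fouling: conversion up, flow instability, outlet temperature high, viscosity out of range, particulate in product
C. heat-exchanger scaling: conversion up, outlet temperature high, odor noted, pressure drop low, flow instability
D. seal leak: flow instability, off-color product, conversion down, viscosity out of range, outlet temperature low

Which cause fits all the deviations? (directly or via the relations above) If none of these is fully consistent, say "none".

A

Checking each candidate against the observations:
(A) catalyst deactivation — pressure drop low match; outlet temperature high match; viscosity out of range match; conversion up match; flow instability match (via viscosity out of range → flow instability)
(B) reactor fouling — pressure drop low miss; outlet temperature high match; viscosity out of range match; conversion up match; flow instability match
(C) heat-exchanger scaling — does not account for viscosity out of range
(D) seal leak — pressure drop low miss; outlet temperature high miss; viscosity out of range match; conversion up miss; flow instability match
(A) alone accounts for all the evidence.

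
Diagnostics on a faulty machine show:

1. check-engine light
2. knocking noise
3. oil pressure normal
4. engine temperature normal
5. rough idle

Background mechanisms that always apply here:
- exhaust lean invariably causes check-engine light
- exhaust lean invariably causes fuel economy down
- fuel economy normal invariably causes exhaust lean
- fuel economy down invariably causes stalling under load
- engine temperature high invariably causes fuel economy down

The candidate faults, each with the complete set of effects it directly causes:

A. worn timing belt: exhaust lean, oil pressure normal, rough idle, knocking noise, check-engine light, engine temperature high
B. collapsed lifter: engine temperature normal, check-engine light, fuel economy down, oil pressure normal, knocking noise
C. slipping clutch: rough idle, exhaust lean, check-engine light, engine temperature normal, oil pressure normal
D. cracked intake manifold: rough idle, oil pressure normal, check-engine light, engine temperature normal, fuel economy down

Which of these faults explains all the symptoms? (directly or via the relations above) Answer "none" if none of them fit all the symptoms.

Checking each candidate against the observations:
(A) worn timing belt — fails on engine temperature normal (predicts engine temperature high, not engine temperature normal)
(B) collapsed lifter — does not account for rough idle
(C) slipping clutch — check-engine light ✓; knocking noise ✗; oil pressure normal ✓; engine temperature normal ✓; rough idle ✓
(D) cracked intake manifold — check-engine light ✓; knocking noise ✗; oil pressure normal ✓; engine temperature normal ✓; rough idle ✓
No candidate is consistent with all observations.

none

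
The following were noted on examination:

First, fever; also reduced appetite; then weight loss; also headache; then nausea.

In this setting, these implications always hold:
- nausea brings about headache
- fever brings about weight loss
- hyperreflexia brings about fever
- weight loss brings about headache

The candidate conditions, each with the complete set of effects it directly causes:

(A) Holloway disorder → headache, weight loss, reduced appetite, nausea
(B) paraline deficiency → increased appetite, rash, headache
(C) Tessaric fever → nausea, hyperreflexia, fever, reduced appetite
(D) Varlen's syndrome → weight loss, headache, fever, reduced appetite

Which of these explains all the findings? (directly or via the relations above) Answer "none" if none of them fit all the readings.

C

Checking each candidate against the observations:
(A) Holloway disorder — does not account for fever
(B) paraline deficiency — fever NO; reduced appetite NO; weight loss NO; headache yes; nausea NO
(C) Tessaric fever — accounts for every observation (weight loss by fever → weight loss)
(D) Varlen's syndrome — fever yes; reduced appetite yes; weight loss yes; headache yes; nausea NO
Only (C) is consistent with every observation.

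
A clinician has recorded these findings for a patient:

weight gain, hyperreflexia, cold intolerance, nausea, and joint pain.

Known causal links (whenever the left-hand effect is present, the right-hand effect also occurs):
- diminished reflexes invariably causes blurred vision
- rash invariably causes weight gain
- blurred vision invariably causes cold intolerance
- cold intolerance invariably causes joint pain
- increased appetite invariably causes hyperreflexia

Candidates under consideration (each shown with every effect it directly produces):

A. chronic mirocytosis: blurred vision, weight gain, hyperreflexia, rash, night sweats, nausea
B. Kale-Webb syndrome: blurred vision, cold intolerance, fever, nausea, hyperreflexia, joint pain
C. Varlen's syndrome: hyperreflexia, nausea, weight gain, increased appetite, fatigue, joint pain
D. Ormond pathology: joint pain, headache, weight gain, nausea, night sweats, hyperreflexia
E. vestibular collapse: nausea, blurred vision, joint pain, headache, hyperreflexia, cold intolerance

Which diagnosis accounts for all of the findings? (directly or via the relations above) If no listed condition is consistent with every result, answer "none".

A

For each candidate, compare predicted effects to what was observed:
(A) chronic mirocytosis — accounts for every observation (cold intolerance by blurred vision → cold intolerance)
(B) Kale-Webb syndrome — does not account for weight gain
(C) Varlen's syndrome — does not account for cold intolerance
(D) Ormond pathology — does not account for cold intolerance
(E) vestibular collapse — weight gain NO; hyperreflexia yes; cold intolerance yes; nausea yes; joint pain yes
(A) is the only candidate with no mismatches.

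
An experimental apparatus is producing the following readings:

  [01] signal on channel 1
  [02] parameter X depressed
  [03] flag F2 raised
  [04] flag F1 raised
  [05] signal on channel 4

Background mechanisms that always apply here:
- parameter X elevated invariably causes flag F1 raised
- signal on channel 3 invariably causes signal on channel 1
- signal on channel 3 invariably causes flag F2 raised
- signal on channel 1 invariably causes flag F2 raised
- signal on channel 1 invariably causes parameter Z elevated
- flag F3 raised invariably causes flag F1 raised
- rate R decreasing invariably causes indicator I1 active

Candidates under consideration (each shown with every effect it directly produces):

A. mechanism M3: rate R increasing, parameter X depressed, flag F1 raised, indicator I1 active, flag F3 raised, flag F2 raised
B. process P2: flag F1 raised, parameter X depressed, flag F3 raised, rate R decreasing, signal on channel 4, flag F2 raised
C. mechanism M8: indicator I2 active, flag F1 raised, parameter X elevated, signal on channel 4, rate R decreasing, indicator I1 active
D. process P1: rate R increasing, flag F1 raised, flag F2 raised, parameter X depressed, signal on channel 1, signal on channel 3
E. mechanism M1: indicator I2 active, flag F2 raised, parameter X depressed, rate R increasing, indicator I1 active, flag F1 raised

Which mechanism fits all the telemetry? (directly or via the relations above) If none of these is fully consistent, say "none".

none

Testing each hypothesis:
(A) mechanism M3 — does not account for signal on channel 1, signal on channel 4
(B) process P2 — does not account for signal on channel 1
(C) mechanism M8 — fails on signal on channel 1, parameter X depressed, flag F2 raised (predicts parameter X elevated, not parameter X depressed)
(D) process P1 — does not account for signal on channel 4
(E) mechanism M1 — does not account for signal on channel 1, signal on channel 4
None of the listed candidates fits everything.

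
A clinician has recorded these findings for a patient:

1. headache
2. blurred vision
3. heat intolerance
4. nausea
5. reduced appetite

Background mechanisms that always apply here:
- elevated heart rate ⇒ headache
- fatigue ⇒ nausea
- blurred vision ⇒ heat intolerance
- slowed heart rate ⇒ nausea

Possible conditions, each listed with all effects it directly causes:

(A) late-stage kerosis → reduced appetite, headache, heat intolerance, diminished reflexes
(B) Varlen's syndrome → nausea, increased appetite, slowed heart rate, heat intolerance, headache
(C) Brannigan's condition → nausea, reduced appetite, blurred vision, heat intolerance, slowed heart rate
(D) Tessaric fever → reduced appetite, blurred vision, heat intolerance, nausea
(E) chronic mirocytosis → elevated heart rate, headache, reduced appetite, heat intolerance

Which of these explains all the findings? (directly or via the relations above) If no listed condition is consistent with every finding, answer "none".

none

Testing each hypothesis:
(A) late-stage kerosis — headache +; blurred vision -; heat intolerance +; nausea -; reduced appetite +
(B) Varlen's syndrome — headache +; blurred vision -; heat intolerance +; nausea +; reduced appetite -
(C) Brannigan's condition — does not account for headache
(D) Tessaric fever — headache -; blurred vision +; heat intolerance +; nausea +; reduced appetite +
(E) chronic mirocytosis — headache +; blurred vision -; heat intolerance +; nausea -; reduced appetite +
No candidate is consistent with all observations.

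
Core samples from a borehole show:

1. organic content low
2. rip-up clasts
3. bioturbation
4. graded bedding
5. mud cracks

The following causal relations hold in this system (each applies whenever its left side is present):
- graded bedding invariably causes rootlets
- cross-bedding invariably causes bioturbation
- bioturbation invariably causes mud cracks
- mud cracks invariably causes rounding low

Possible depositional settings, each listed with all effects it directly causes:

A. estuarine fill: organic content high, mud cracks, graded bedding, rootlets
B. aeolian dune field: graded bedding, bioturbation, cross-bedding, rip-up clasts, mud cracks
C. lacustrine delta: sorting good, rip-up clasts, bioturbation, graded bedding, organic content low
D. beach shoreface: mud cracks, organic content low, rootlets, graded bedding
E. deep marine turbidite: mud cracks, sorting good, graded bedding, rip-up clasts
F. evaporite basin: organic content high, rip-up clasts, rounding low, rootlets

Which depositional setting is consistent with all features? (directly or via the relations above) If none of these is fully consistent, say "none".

Checking each candidate against the observations:
(A) estuarine fill — organic content low -; rip-up clasts -; bioturbation -; graded bedding +; mud cracks +
(B) aeolian dune field — organic content low -; rip-up clasts +; bioturbation +; graded bedding +; mud cracks +
(C) lacustrine delta — accounts for every observation (mud cracks via bioturbation → mud cracks)
(D) beach shoreface — organic content low +; rip-up clasts -; bioturbation -; graded bedding +; mud cracks +
(E) deep marine turbidite — does not account for organic content low, bioturbation
(F) evaporite basin — fails on organic content low, bioturbation, graded bedding, mud cracks (predicts organic content high, not organic content low)
Only (C) is consistent with every observation.

C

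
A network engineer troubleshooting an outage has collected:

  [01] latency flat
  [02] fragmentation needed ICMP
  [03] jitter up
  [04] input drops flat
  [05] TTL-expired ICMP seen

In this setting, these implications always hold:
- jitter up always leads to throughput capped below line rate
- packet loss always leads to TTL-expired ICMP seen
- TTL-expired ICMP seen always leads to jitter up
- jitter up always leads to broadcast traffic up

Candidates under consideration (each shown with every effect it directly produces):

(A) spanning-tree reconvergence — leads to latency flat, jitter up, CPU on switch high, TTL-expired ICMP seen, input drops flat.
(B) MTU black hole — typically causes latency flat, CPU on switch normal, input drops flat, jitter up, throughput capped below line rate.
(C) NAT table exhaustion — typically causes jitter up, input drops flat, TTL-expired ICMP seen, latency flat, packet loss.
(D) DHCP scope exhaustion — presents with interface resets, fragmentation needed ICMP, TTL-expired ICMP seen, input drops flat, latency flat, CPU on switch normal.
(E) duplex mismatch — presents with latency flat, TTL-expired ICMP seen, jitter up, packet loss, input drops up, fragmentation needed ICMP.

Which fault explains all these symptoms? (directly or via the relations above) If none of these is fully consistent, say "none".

For each candidate, compare predicted effects to what was observed:
(A) spanning-tree reconvergence — does not account for fragmentation needed ICMP
(B) MTU black hole — latency flat ✓; fragmentation needed ICMP ✗; jitter up ✓; input drops flat ✓; TTL-expired ICMP seen ✗
(C) NAT table exhaustion — latency flat ✓; fragmentation needed ICMP ✗; jitter up ✓; input drops flat ✓; TTL-expired ICMP seen ✓
(D) DHCP scope exhaustion — latency flat ✓; fragmentation needed ICMP ✓; jitter up ✓ (via TTL-expired ICMP seen → jitter up); input drops flat ✓; TTL-expired ICMP seen ✓
(E) duplex mismatch — latency flat ✓; fragmentation needed ICMP ✓; jitter up ✓; input drops flat ✗; TTL-expired ICMP seen ✓
(D) alone accounts for all the evidence.

D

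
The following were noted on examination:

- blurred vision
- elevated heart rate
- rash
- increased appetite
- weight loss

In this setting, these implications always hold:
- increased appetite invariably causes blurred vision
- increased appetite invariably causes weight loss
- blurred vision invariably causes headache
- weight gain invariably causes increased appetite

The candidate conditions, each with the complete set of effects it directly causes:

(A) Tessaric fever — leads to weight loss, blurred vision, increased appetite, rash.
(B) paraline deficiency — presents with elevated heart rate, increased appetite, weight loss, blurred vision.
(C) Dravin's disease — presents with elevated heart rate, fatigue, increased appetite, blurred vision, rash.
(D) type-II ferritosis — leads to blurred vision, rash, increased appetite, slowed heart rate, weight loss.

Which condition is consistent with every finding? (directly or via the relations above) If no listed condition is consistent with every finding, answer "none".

C

For each candidate, compare predicted effects to what was observed:
(A) Tessaric fever — does not account for elevated heart rate
(B) paraline deficiency — blurred vision yes; elevated heart rate yes; rash NO; increased appetite yes; weight loss yes
(C) Dravin's disease — accounts for every observation (weight loss via increased appetite → weight loss)
(D) type-II ferritosis — blurred vision yes; elevated heart rate NO; rash yes; increased appetite yes; weight loss yes
(C) is the only candidate with no mismatches.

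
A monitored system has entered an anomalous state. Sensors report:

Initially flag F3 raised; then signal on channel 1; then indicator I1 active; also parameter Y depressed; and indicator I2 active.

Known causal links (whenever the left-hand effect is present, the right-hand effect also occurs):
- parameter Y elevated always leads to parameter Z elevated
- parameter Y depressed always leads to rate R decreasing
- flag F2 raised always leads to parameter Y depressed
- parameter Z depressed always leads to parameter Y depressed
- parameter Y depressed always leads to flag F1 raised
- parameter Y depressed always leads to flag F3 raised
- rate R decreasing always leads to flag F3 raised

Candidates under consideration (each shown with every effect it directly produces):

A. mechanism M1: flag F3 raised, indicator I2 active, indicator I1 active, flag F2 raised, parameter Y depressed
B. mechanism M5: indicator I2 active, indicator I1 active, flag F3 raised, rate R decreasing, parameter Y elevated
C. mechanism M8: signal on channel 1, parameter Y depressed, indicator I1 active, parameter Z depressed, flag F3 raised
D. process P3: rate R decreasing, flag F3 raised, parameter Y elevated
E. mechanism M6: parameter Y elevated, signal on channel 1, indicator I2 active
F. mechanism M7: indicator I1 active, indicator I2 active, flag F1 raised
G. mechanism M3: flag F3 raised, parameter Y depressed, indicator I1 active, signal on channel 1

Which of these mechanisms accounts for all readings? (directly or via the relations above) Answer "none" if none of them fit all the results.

Testing each hypothesis:
(A) mechanism M1 — does not account for signal on channel 1
(B) mechanism M5 — fails on signal on channel 1, parameter Y depressed (predicts parameter Y elevated, not parameter Y depressed)
(C) mechanism M8 — flag F3 raised yes; signal on channel 1 yes; indicator I1 active yes; parameter Y depressed yes; indicator I2 active NO
(D) process P3 — flag F3 raised yes; signal on channel 1 NO; indicator I1 active NO; parameter Y depressed NO; indicator I2 active NO
(E) mechanism M6 — flag F3 raised NO; signal on channel 1 yes; indicator I1 active NO; parameter Y depressed NO; indicator I2 active yes
(F) mechanism M7 — flag F3 raised NO; signal on channel 1 NO; indicator I1 active yes; parameter Y depressed NO; indicator I2 active yes
(G) mechanism M3 — does not account for indicator I2 active
Every candidate fails on at least one observation.

none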